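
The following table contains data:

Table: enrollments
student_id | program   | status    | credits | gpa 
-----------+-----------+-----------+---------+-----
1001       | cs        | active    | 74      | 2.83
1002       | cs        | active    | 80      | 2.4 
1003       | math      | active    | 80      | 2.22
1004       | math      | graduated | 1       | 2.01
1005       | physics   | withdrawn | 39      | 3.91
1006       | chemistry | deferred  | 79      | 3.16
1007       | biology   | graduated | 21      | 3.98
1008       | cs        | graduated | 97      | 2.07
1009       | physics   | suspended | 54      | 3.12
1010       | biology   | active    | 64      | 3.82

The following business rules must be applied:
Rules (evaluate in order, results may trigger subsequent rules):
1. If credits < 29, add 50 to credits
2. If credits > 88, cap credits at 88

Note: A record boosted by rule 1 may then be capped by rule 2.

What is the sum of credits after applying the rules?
680

Step 1: Apply rule 1 to records with credits < 29
  - 2 records get bonus of 50
  - Of these, 0 records then exceed 88 and get capped
Step 2: Apply rule 2 to records with credits > 88
  - 1 records (original) are capped
Step 3: Calculate final sum = 680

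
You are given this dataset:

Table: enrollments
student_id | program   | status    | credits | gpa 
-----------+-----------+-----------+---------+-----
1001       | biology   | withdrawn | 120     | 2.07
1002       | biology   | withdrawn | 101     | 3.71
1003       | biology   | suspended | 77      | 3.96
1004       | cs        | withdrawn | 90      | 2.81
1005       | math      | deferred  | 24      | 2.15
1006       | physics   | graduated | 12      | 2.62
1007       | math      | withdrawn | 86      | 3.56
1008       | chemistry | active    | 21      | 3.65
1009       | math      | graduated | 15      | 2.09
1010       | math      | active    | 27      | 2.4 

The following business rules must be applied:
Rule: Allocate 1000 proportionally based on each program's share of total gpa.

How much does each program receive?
biology: 335.63, chemistry: 125.78, cs: 96.83, math: 351.48, physics: 90.28

Step 1: Calculate total gpa = 29.02
Step 2: Calculate each program's proportion:
  biology: 9.74/29.02 = 33.56% → 335.63
  chemistry: 3.65/29.02 = 12.58% → 125.78
  cs: 2.81/29.02 = 9.68% → 96.83
  math: 10.2/29.02 = 35.15% → 351.48
  physics: 2.62/29.02 = 9.03% → 90.28
Step 3: Verify: sum of allocations ≈ 1000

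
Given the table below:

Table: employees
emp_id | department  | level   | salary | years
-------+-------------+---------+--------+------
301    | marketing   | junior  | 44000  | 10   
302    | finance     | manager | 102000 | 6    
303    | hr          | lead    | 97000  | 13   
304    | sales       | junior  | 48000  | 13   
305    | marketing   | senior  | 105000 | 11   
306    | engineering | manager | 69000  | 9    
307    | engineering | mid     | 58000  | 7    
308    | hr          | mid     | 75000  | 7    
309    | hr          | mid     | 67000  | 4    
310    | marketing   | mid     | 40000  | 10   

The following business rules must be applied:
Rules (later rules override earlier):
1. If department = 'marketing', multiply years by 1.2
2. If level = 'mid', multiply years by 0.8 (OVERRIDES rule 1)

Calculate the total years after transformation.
88.6

Step 1: Rule 2 takes priority for records with level = 'mid'
  - 4 records: 28 × 0.8 = 22.4
Step 2: Rule 1 applies to remaining records with department = 'marketing'
  - 2 records: 21 × 1.2 = 25.2
Step 3: Other records unchanged: 41
Step 4: Final sum = 22.4 + 25.2 + 41 = 88.6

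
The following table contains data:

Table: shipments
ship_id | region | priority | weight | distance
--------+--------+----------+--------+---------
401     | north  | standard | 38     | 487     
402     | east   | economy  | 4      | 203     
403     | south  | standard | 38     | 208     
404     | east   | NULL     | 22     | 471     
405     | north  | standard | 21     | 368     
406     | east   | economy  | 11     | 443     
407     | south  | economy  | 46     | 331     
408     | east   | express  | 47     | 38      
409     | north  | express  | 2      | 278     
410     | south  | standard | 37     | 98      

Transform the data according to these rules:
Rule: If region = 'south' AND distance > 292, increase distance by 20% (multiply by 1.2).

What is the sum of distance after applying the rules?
2991.2

Step 1: Find records where region = 'south' AND distance > 292
Step 2: 1 records match, summing to 331
Step 3: After multiplier: 331 × 1.2 = 397.2
Step 4: Unaffected records sum: 2594
Step 5: Final sum = 397.2 + 2594 = 2991.2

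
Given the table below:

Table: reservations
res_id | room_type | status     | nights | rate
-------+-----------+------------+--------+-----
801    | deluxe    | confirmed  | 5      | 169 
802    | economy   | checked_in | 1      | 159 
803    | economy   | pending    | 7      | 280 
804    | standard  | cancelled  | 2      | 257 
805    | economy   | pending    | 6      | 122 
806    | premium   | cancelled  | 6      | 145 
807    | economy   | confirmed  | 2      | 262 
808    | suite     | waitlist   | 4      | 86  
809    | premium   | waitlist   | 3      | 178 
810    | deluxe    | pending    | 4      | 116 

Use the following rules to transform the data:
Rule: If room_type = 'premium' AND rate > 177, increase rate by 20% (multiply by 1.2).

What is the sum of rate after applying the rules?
1809.6

Step 1: Find records where room_type = 'premium' AND rate > 177
Step 2: 1 records match, summing to 178
Step 3: After multiplier: 178 × 1.2 = 213.6
Step 4: Unaffected records sum: 1596
Step 5: Final sum = 213.6 + 1596 = 1809.6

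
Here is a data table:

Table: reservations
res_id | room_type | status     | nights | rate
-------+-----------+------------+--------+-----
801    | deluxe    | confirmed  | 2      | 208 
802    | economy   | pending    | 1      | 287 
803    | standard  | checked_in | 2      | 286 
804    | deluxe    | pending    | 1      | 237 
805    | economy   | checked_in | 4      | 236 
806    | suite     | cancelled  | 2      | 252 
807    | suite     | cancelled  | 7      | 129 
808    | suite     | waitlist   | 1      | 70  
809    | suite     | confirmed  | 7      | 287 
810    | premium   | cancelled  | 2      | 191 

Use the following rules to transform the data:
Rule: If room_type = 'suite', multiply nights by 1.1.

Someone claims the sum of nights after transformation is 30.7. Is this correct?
Yes, the result is correct.

Step 1: Calculate the correct sum after transformation
Step 2: Apply multiplier 1.1 to records where room_type = 'suite'
Step 3: Correct result = 30.7
Step 4: Claimed result = 30.7
Step 5: 30.7 = 30.7 ✓
Conclusion: The claimed result is correct.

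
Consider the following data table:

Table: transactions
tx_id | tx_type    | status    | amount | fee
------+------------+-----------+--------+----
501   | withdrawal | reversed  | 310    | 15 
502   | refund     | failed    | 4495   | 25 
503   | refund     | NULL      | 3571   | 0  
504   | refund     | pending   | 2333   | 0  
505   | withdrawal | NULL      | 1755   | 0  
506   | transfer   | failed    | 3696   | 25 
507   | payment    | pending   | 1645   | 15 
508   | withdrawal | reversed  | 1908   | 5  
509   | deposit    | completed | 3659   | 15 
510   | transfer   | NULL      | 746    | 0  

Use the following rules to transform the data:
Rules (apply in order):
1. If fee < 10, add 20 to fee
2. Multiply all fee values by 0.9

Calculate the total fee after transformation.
180.0

Step 1: Apply Rule 1 - Add 20 to records with fee < 10
  - 5 records affected: 5 + (5 × 20) = 105
  - Unaffected records: 95
  - Sum after Rule 1: 200
Step 2: Apply Rule 2 - Multiply all by 0.9
  - 200 × 0.9 = 180.0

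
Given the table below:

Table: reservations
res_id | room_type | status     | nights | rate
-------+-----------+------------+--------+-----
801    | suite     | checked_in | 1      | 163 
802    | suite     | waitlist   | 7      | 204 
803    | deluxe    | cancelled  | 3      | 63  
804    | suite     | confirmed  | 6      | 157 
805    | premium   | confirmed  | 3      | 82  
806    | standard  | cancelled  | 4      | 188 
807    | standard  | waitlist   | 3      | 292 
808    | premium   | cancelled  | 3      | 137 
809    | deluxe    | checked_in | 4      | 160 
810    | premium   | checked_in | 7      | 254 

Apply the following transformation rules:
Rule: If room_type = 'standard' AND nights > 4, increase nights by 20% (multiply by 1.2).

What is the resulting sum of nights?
41

Step 1: Find records where room_type = 'standard' AND nights > 4
Step 2: 0 records match, summing to 0
Step 3: After multiplier: 0 × 1.2 = 0.0
Step 4: Unaffected records sum: 41
Step 5: Final sum = 0.0 + 41 = 41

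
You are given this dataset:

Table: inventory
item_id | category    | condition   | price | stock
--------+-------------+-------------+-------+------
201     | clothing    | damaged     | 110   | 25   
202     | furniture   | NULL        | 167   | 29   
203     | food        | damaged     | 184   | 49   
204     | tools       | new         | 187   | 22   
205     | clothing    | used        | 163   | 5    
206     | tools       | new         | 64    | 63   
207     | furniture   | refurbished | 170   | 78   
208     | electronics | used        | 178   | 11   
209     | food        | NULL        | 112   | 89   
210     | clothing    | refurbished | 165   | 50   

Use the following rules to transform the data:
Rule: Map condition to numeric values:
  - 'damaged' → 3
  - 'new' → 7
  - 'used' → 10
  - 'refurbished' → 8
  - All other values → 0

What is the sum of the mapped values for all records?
56

Step 1: Apply mapping to each record
Step 2: Count by status:
  'damaged': 2 records × 3 = 6
  'new': 2 records × 7 = 14
  'used': 2 records × 10 = 20
  'refurbished': 2 records × 8 = 16
Step 3: Sum all mapped values = 56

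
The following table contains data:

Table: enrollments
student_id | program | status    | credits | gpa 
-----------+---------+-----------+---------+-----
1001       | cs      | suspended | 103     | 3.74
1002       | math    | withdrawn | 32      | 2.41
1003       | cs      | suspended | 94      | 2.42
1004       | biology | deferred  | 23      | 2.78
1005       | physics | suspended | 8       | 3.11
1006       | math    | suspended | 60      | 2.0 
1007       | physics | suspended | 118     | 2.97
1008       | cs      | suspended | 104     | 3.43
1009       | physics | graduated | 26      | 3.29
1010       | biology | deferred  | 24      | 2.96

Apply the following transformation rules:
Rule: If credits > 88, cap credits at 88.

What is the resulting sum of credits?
525

Step 1: 4 records have credits > 88
Step 2: These records originally summed to 419
Step 3: After capping: 4 × 88 = 352
Step 4: Unaffected records sum: 173
Step 5: Final sum = 352 + 173 = 525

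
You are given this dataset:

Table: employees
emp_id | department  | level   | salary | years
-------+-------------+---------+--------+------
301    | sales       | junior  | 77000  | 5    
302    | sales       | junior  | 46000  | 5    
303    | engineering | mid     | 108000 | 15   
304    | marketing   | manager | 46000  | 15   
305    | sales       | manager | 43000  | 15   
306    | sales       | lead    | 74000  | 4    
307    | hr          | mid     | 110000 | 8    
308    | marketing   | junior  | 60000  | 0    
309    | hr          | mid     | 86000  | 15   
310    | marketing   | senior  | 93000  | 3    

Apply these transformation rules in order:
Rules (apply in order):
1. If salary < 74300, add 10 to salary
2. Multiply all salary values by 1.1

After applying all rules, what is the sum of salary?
817355.0

Step 1: Apply Rule 1 - Add 10 to records with salary < 74300
  - 5 records affected: 269000 + (5 × 10) = 269050
  - Unaffected records: 474000
  - Sum after Rule 1: 743050
Step 2: Apply Rule 2 - Multiply all by 1.1
  - 743050 × 1.1 = 817355.0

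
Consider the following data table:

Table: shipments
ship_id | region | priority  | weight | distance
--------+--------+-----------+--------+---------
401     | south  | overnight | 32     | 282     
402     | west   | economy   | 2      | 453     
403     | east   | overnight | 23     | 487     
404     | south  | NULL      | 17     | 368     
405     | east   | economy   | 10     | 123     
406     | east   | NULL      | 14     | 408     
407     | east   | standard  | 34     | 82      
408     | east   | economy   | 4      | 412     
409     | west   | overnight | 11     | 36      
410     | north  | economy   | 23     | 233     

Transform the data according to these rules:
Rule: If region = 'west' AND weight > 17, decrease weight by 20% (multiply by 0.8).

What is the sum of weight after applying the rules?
170

Step 1: Find records where region = 'west' AND weight > 17
Step 2: 0 records match, summing to 0
Step 3: After multiplier: 0 × 0.8 = 0.0
Step 4: Unaffected records sum: 170
Step 5: Final sum = 0.0 + 170 = 170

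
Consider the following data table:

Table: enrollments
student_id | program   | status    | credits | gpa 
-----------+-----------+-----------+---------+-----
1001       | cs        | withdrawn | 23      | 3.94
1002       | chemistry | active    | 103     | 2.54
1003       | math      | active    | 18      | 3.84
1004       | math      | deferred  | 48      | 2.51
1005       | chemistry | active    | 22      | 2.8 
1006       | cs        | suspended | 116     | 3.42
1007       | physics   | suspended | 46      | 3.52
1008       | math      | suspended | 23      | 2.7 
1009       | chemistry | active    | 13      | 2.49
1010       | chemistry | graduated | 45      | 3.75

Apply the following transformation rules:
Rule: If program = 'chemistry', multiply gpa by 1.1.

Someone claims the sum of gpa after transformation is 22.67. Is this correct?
No, the correct result is 32.67.

Step 1: Calculate the correct sum after transformation
Step 2: Apply multiplier 1.1 to records where program = 'chemistry'
Step 3: Correct result = 32.67
Step 4: Claimed result = 22.67
Step 5: 32.67 ≠ 22.67
Conclusion: The claimed result is incorrect. The correct answer is 32.67.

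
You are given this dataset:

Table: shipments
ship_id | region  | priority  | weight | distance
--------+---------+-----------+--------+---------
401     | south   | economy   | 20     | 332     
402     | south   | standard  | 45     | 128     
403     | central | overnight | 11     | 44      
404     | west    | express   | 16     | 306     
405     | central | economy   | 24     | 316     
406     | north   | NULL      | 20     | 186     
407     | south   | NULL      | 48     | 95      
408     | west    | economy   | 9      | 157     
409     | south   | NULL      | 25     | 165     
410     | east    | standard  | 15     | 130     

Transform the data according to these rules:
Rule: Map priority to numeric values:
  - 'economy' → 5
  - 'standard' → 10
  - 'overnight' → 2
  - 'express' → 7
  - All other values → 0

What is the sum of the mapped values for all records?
44

Step 1: Apply mapping to each record
Step 2: Count by status:
  'economy': 3 records × 5 = 15
  'standard': 2 records × 10 = 20
  'overnight': 1 records × 2 = 2
  'express': 1 records × 7 = 7
Step 3: Sum all mapped values = 44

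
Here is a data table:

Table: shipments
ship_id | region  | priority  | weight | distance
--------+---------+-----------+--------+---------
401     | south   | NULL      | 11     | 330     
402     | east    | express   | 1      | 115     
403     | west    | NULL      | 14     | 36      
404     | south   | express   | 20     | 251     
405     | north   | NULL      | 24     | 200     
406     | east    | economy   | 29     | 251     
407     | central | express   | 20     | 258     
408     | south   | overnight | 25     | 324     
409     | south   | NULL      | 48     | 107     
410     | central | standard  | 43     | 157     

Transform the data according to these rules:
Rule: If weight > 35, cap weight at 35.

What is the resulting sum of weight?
214

Step 1: 2 records have weight > 35
Step 2: These records originally summed to 91
Step 3: After capping: 2 × 35 = 70
Step 4: Unaffected records sum: 144
Step 5: Final sum = 70 + 144 = 214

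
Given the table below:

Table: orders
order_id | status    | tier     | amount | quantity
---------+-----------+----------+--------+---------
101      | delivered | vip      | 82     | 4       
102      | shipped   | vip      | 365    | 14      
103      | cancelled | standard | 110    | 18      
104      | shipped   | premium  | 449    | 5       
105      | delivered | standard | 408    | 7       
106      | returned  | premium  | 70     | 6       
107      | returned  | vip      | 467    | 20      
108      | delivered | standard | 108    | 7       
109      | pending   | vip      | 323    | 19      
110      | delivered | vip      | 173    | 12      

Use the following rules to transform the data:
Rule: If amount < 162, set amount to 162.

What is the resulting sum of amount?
2833

Step 1: 4 records have amount < 162
Step 2: These records originally summed to 370
Step 3: After setting to minimum: 4 × 162 = 648
Step 4: Unaffected records sum: 2185
Step 5: Final sum = 648 + 2185 = 2833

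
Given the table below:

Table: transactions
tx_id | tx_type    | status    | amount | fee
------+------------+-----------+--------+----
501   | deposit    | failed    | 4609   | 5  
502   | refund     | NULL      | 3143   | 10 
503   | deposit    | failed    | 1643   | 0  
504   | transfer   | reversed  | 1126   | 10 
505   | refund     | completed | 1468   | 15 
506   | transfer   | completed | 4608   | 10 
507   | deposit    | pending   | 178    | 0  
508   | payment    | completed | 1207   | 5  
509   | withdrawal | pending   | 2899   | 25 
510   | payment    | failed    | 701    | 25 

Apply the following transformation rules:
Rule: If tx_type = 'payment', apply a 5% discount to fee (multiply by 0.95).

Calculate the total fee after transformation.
103.5

Step 1: Records with tx_type = 'payment' have total fee = 30
Step 2: Apply multiplier: 30 × 0.95 = 28.5
Step 3: Other records total: 75
Step 4: Final sum = 28.5 + 75 = 103.5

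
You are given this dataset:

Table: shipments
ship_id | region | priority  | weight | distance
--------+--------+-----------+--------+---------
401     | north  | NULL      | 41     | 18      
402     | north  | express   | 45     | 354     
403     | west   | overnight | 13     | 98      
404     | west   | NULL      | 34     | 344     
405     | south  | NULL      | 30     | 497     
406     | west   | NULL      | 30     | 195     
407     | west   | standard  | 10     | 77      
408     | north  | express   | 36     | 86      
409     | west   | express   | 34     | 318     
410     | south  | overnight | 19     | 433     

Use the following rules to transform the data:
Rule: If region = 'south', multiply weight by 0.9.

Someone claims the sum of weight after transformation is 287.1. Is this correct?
Yes, the result is correct.

Step 1: Calculate the correct sum after transformation
Step 2: Apply multiplier 0.9 to records where region = 'south'
Step 3: Correct result = 287.1
Step 4: Claimed result = 287.1
Step 5: 287.1 = 287.1 ✓
Conclusion: The claimed result is correct.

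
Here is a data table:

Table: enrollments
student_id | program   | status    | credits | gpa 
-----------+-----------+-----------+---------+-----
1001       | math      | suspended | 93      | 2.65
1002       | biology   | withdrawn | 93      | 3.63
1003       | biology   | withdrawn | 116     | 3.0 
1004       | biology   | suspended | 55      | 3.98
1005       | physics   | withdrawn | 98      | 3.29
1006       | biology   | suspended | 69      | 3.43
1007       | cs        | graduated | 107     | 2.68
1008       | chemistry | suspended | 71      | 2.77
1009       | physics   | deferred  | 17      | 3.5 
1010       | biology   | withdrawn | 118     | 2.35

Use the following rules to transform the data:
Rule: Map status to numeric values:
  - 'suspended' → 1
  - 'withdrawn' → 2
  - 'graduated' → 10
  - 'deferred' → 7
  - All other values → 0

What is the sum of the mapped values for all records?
29

Step 1: Apply mapping to each record
Step 2: Count by status:
  'suspended': 4 records × 1 = 4
  'withdrawn': 4 records × 2 = 8
  'graduated': 1 records × 10 = 10
  'deferred': 1 records × 7 = 7
Step 3: Sum all mapped values = 29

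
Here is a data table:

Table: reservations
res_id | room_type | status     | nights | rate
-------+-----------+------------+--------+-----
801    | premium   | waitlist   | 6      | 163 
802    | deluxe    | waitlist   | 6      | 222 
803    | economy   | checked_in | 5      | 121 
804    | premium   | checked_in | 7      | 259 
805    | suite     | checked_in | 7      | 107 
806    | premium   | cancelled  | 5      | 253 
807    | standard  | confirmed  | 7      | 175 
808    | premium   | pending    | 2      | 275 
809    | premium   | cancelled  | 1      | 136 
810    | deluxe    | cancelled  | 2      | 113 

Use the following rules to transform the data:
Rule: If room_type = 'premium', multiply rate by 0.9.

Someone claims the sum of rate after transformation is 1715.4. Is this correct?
Yes, the result is correct.

Step 1: Calculate the correct sum after transformation
Step 2: Apply multiplier 0.9 to records where room_type = 'premium'
Step 3: Correct result = 1715.4
Step 4: Claimed result = 1715.4
Step 5: 1715.4 = 1715.4 ✓
Conclusion: The claimed result is correct.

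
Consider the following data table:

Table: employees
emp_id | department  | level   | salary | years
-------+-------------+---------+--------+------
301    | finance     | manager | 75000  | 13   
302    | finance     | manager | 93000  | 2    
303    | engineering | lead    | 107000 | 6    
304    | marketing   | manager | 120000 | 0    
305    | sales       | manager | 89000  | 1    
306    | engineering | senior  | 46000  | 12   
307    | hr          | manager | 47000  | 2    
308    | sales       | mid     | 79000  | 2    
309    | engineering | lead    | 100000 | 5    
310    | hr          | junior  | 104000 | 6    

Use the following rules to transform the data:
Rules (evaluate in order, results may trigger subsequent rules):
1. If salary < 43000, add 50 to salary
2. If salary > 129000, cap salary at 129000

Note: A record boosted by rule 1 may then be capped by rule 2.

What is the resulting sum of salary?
860000

Step 1: Apply rule 1 to records with salary < 43000
  - 0 records get bonus of 50
  - Of these, 0 records then exceed 129000 and get capped
Step 2: Apply rule 2 to records with salary > 129000
  - 0 records (original) are capped
Step 3: Calculate final sum = 860000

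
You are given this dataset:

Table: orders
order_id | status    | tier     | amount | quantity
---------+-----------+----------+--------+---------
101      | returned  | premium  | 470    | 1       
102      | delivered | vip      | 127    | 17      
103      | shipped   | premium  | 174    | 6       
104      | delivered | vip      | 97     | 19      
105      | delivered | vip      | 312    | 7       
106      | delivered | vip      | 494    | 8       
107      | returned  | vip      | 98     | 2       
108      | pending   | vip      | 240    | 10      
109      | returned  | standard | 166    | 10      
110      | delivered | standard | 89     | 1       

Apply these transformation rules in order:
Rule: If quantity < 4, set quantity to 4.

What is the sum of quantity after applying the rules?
89

Step 1: 3 records have quantity < 4
Step 2: These records originally summed to 4
Step 3: After setting to minimum: 3 × 4 = 12
Step 4: Unaffected records sum: 77
Step 5: Final sum = 12 + 77 = 89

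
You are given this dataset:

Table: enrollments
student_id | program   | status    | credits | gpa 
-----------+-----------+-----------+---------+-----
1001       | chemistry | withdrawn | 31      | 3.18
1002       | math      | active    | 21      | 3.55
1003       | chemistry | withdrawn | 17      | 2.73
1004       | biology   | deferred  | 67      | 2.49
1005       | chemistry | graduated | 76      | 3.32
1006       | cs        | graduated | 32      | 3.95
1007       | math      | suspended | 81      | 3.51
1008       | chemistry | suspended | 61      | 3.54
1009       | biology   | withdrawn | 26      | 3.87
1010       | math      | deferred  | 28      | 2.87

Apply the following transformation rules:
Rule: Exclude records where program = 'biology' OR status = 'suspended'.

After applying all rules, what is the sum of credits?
205

Step 1: Find records where program = 'biology' OR status = 'suspended'
Step 2: 4 records match, summing to 235
Step 3: Original sum: 440
Step 4: Remaining sum = 440 - 235 = 205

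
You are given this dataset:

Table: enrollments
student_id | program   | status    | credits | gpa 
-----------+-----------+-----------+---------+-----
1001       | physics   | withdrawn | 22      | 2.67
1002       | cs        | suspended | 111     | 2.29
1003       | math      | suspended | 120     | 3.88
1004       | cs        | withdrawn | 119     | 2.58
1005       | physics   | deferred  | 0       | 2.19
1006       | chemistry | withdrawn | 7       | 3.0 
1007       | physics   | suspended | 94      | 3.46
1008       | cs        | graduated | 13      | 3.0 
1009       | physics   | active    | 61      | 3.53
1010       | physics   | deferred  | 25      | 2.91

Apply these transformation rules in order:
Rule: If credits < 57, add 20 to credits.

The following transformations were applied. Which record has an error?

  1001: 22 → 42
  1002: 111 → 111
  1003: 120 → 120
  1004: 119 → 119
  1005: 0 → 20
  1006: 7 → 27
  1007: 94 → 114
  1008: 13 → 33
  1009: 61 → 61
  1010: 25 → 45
Record 1007 has an error. The correct transformed value should be 94, not 114.

Step 1: Check each record against the rule
Step 2: Record 1007 has credits = 94
Step 3: Since 94 >= 57, the bonus should not have been applied
Step 4: Correct value = 94, but claimed value = 114
Conclusion: Record 1007 has the error.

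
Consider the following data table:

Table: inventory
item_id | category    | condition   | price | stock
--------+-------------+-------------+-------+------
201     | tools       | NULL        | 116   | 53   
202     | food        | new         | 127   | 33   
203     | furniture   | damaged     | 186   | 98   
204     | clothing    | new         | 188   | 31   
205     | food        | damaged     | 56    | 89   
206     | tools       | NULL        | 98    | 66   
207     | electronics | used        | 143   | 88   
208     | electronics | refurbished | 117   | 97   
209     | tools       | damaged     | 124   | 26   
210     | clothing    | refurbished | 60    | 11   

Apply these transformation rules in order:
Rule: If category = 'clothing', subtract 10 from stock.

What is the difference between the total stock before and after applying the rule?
20

Step 1: Original sum of stock = 592
Step 2: 2 records have category = 'clothing'
Step 3: Each affected record changes by -10
Step 4: Total change = 2 × -10 = -20
Step 5: New sum = 592 + -20 = 572
Step 6: Difference = |572 - 592| = 20
        (Sum decreased by 20)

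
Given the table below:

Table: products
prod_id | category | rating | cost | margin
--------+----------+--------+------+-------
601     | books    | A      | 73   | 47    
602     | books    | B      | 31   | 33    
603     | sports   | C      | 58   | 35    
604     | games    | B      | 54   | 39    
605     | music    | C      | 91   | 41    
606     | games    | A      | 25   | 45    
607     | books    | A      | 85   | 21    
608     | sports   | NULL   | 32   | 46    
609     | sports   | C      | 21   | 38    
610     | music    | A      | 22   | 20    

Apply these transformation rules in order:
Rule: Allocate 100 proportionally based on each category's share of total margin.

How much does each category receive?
books: 27.67, games: 23.01, music: 16.71, sports: 32.6

Step 1: Calculate total margin = 365
Step 2: Calculate each category's proportion:
  books: 101/365 = 27.67% → 27.67
  games: 84/365 = 23.01% → 23.01
  music: 61/365 = 16.71% → 16.71
  sports: 119/365 = 32.60% → 32.6
Step 3: Verify: sum of allocations ≈ 100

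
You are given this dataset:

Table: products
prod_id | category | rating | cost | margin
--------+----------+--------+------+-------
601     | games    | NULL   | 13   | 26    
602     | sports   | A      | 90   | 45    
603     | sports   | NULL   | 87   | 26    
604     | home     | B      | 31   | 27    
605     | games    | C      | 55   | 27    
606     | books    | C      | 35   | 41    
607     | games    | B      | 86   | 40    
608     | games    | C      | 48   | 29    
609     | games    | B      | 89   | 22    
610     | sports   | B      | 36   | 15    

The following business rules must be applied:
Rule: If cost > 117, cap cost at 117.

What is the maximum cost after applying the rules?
90

Step 1: Original maximum cost = 90
Step 2: Check cap of 117 against maximum
Step 3: No records exceed the cap (max 90 <= cap 117), so no capping applies
Step 4: Maximum after transformation = 90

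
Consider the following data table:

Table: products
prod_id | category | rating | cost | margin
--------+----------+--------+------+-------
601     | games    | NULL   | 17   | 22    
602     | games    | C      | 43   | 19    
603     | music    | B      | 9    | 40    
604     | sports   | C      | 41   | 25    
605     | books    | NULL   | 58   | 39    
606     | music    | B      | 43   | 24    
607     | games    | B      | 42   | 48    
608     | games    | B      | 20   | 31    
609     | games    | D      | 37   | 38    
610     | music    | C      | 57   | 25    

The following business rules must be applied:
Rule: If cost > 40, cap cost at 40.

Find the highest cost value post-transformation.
40

Step 1: Original maximum cost = 58
Step 2: Apply cap at 40
Step 3: 6 records had cost > 40 and were capped
Step 4: Maximum after transformation = 40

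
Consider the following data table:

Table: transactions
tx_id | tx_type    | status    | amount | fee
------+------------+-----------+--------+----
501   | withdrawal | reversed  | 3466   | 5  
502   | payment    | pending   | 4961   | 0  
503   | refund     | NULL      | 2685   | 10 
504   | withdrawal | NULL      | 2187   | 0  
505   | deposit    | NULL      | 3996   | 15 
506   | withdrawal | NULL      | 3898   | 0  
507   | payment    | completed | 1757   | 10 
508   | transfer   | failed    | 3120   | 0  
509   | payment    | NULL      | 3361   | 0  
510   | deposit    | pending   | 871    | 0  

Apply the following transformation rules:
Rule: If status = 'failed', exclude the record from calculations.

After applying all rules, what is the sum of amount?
27182

Step 1: Identify records where status = 'failed'
Step 2: The excluded records sum to 3120
Step 3: Original total amount = 30302
Step 4: Remaining total = 30302 - 3120 = 27182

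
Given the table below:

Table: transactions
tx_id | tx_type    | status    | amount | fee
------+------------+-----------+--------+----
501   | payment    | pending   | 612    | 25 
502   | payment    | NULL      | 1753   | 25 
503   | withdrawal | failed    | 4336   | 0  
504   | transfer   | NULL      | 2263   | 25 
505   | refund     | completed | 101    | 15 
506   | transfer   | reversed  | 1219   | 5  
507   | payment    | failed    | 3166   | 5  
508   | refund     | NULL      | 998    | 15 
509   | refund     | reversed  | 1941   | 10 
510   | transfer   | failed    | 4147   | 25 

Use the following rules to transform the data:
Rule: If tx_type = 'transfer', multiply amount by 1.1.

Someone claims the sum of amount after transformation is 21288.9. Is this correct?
No, the correct result is 21298.9.

Step 1: Calculate the correct sum after transformation
Step 2: Apply multiplier 1.1 to records where tx_type = 'transfer'
Step 3: Correct result = 21298.9
Step 4: Claimed result = 21288.9
Step 5: 21298.9 ≠ 21288.9
Conclusion: The claimed result is incorrect. The correct answer is 21298.9.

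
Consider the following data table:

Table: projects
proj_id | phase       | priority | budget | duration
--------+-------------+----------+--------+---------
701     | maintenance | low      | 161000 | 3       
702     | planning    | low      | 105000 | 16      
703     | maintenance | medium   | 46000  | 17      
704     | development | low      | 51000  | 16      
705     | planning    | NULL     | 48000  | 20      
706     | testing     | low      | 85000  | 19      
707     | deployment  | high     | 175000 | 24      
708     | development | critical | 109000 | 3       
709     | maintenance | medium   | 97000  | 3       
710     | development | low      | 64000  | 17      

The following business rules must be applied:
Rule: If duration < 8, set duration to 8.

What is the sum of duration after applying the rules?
153

Step 1: 3 records have duration < 8
Step 2: These records originally summed to 9
Step 3: After setting to minimum: 3 × 8 = 24
Step 4: Unaffected records sum: 129
Step 5: Final sum = 24 + 129 = 153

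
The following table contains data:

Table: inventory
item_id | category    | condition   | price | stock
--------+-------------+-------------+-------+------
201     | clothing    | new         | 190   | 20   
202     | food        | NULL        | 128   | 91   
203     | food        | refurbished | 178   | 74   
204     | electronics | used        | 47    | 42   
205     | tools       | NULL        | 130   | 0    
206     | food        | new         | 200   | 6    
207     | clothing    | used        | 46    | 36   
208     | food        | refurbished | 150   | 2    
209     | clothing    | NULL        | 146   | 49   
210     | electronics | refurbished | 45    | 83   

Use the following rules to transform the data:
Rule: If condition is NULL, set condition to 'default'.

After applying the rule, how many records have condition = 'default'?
3

Step 1: Count records where condition IS NULL
Step 2: Found 3 records with NULL condition
Step 3: These records will have condition set to 'default'
Step 4: Records already having condition = 'default': 0
Step 5: Answer: 3 + 0 = 3 records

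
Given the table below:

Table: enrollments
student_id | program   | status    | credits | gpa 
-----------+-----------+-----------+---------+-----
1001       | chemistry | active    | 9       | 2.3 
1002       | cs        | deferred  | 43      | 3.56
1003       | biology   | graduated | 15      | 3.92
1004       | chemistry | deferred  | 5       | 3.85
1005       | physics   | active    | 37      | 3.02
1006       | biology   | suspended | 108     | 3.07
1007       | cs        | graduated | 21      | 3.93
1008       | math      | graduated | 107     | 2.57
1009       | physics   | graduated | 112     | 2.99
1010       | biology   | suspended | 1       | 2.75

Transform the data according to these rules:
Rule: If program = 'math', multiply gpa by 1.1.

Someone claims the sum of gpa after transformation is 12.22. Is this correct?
No, the correct result is 32.22.

Step 1: Calculate the correct sum after transformation
Step 2: Apply multiplier 1.1 to records where program = 'math'
Step 3: Correct result = 32.22
Step 4: Claimed result = 12.22
Step 5: 32.22 ≠ 12.22
Conclusion: The claimed result is incorrect. The correct answer is 32.22.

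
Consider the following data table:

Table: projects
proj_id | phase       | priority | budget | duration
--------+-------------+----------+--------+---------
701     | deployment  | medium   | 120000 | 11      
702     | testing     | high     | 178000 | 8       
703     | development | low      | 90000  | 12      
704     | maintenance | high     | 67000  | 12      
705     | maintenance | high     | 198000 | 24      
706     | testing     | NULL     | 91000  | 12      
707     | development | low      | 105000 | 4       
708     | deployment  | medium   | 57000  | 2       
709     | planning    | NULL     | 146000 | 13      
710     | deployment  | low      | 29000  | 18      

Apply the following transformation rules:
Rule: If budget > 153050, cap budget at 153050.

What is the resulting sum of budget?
1011100

Step 1: 2 records have budget > 153050
Step 2: These records originally summed to 376000
Step 3: After capping: 2 × 153050 = 306100
Step 4: Unaffected records sum: 705000
Step 5: Final sum = 306100 + 705000 = 1011100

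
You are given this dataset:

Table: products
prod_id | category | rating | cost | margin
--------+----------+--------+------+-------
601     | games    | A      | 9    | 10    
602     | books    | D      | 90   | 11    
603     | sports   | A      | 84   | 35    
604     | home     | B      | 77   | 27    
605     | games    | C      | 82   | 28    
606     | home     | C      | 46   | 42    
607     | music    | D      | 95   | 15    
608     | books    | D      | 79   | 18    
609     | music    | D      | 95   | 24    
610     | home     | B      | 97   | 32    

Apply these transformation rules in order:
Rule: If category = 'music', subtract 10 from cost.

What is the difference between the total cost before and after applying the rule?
20

Step 1: Original sum of cost = 754
Step 2: 2 records have category = 'music'
Step 3: Each affected record changes by -10
Step 4: Total change = 2 × -10 = -20
Step 5: New sum = 754 + -20 = 734
Step 6: Difference = |734 - 754| = 20
        (Sum decreased by 20)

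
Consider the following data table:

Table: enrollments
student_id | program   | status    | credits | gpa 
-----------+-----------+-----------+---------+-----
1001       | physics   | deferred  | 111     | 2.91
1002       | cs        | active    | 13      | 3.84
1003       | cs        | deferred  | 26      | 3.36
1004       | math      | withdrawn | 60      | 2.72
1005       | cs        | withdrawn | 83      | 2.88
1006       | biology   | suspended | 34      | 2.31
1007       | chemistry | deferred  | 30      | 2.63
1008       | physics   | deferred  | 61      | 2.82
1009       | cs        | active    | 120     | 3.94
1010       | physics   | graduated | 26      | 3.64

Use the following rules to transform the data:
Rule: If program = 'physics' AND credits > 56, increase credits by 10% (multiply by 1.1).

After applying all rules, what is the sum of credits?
581.2

Step 1: Find records where program = 'physics' AND credits > 56
Step 2: 2 records match, summing to 172
Step 3: After multiplier: 172 × 1.1 = 189.2
Step 4: Unaffected records sum: 392
Step 5: Final sum = 189.2 + 392 = 581.2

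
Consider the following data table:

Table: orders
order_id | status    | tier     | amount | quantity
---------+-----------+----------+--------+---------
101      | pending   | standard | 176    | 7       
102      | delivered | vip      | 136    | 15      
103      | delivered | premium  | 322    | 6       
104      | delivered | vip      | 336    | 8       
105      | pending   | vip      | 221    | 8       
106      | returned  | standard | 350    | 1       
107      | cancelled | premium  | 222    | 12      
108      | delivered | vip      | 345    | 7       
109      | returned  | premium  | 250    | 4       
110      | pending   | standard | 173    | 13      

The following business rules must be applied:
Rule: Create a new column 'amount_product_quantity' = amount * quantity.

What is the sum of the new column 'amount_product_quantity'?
18338

Step 1: For each record, compute amount * quantity
Example calculations:
  176 * 7 = 1232
  136 * 15 = 2040
  322 * 6 = 1932
  ...
Step 2: Sum all derived values
Step 3: Total = 18338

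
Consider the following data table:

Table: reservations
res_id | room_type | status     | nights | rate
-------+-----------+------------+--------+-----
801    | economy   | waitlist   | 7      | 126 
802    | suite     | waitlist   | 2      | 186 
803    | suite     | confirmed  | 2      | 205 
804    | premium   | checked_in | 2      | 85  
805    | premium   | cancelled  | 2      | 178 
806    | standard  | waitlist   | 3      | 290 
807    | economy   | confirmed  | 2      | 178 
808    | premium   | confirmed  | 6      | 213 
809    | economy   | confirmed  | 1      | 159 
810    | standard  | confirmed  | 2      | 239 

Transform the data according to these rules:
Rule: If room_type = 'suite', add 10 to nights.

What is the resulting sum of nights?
49

Step 1: Count records where room_type = 'suite': 2
Step 2: Total bonus added: 2 × 10 = 20
Step 3: Original sum of nights: 29
Step 4: Final sum = 29 + 20 = 49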